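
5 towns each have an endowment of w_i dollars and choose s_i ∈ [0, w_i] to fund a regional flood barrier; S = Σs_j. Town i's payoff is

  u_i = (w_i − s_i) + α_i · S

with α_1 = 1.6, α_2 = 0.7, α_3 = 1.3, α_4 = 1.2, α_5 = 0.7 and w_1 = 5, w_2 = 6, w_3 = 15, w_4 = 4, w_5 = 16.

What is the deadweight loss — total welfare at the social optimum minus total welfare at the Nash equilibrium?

99

∂u_i/∂s_i = α_i − 1, so town i contributes w_i if α_i > 1, else 0.
α_i > 1 for i ∈ {1, 3, 4}; NE contributions (5, 0, 15, 4, 0), S = 24.
W^NE = Σw_i − S^NE + (Σα_i)·S^NE = 46 + 4.5·24 = 154.
Planner: ∂(Σu_j)/∂s_i = Σα_j − 1 = 4.5 > 0, so everyone contributes w_i; S^SO = 46, W^SO = 46 + 4.5·46 = 253.
Deadweight loss = 99.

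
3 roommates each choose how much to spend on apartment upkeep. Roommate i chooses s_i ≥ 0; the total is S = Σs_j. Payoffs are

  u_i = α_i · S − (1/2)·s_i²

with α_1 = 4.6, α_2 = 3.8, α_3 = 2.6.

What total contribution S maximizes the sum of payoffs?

33

Planner FOC: ∂(Σu_j)/∂s_i = (Σα_j) − s_i = 0, so s_i^SO = Σα_j = 11 for every i; S^SO = 33.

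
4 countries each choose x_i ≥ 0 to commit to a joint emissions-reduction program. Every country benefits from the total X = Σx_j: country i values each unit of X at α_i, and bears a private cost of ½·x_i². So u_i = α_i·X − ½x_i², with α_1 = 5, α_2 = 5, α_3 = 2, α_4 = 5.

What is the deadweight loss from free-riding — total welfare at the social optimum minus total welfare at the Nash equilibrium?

328.5

Country i's FOC: ∂u_i/∂x_i = α_i − x_i = 0, so x_i* = α_i.
NE contributions = (5, 5, 2, 5); X = 17.
W^NE = (Σα)·X − ½Σα_i² = 17² − ½·79 = 249.5.
Planner sets x_i = Σα_j = 17 for every i, so X^SO = 4·17 = 68.
W^SO = (Σα)·X^SO − ½·4·(Σα)² = (4/2)·17² = 578.
Deadweight loss = W^SO − W^NE = 328.5.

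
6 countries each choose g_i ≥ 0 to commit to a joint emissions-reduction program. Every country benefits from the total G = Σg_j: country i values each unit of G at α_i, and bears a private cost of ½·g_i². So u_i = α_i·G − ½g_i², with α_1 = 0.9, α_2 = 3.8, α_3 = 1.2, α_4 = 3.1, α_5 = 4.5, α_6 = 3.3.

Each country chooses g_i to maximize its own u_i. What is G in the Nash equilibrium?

16.8

Country i's FOC: ∂u_i/∂g_i = α_i − g_i = 0, so g_i* = α_i.
NE contributions = (0.9, 3.8, 1.2, 3.1, 4.5, 3.3); G = 16.8.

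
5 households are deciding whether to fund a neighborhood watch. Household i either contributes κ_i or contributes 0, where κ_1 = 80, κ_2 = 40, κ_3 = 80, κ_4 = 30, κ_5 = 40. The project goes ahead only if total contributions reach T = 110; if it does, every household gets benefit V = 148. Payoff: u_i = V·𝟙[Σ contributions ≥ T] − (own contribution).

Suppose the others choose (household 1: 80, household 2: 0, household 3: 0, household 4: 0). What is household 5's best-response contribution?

Others' total = 80. Contributing 40 brings total to 120 ≥ 110: gain V − κ_5 = 108.
Best response: 40.

40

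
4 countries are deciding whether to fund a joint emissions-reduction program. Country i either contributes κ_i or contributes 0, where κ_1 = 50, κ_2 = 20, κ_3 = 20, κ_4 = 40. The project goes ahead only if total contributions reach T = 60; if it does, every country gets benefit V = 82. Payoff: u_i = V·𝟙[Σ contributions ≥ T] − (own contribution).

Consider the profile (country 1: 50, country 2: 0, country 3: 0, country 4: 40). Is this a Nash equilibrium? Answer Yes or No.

Total = 90 ≥ 60: provided.
Country 1 (pledges 50, payoff 32): dropping to 0 → total 40, payoff 0. No gain.
Country 2 (pledges 0, payoff 82): pledging 20 → total 110, payoff 62. No gain.
Country 3 (pledges 0, payoff 82): pledging 20 → total 110, payoff 62. No gain.
Country 4 (pledges 40, payoff 42): dropping to 0 → total 50, payoff 0. No gain.

Yes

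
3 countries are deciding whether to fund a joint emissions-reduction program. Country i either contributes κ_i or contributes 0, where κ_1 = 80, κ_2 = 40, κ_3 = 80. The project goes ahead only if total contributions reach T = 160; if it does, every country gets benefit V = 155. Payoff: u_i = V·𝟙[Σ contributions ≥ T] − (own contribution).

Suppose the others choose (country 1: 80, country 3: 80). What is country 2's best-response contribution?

Others' total = 160 ≥ 160; contributing adds cost 40 for no extra benefit.
Best response: 0.

0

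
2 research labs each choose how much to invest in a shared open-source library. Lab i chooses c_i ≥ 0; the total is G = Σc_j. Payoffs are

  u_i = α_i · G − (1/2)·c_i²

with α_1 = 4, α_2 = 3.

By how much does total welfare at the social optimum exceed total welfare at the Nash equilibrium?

12.5

Lab i's FOC: ∂u_i/∂c_i = α_i − c_i = 0, so c_i* = α_i.
NE contributions = (4, 3); G = 7.
W^NE = (Σα)·G − ½Σα_i² = 7² − ½·25 = 36.5.
Planner sets c_i = Σα_j = 7 for every i, so G^SO = 2·7 = 14.
W^SO = (Σα)·G^SO − ½·2·(Σα)² = (2/2)·7² = 49.
Deadweight loss = W^SO − W^NE = 12.5.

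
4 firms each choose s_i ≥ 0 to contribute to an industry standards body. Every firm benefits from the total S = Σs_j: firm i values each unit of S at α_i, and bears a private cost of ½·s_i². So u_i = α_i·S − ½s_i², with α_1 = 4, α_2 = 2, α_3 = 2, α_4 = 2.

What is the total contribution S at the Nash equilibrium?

Firm i's FOC: ∂u_i/∂s_i = α_i − s_i = 0, so s_i* = α_i.
NE contributions = (4, 2, 2, 2); S = 10.

10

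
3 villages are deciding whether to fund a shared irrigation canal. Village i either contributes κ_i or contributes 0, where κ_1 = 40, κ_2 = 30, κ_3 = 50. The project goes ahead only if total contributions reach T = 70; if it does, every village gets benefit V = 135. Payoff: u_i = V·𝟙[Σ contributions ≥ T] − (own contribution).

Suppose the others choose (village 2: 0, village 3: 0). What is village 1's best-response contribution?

0

Others' total = 0. Even contributing 40 gives 40 < 70: no benefit either way.
Best response: 0.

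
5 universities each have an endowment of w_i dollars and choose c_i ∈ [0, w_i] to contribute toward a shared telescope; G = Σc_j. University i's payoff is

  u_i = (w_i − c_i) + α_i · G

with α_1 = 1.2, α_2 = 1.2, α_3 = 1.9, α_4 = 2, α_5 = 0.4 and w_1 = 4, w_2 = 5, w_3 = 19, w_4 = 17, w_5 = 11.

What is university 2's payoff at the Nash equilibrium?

∂u_i/∂c_i = α_i − 1, so university i contributes w_i if α_i > 1, else 0.
α_i > 1 for i ∈ {1, 2, 3, 4}; NE contributions (4, 5, 19, 17, 0), G = 45.
u_2 = (5 − 5) + 1.2·45 = 54.

54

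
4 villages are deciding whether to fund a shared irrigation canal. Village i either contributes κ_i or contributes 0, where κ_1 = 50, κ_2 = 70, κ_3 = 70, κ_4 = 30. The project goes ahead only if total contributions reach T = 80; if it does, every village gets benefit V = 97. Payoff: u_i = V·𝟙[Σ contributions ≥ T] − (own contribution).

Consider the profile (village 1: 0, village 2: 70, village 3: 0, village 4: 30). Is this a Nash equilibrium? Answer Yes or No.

Total = 100 ≥ 80: provided.
Village 1 (pledges 0, payoff 97): pledging 50 → total 150, payoff 47. No gain.
Village 2 (pledges 70, payoff 27): dropping to 0 → total 30, payoff 0. No gain.
Village 3 (pledges 0, payoff 97): pledging 70 → total 170, payoff 27. No gain.
Village 4 (pledges 30, payoff 67): dropping to 0 → total 70, payoff 0. No gain.

Yes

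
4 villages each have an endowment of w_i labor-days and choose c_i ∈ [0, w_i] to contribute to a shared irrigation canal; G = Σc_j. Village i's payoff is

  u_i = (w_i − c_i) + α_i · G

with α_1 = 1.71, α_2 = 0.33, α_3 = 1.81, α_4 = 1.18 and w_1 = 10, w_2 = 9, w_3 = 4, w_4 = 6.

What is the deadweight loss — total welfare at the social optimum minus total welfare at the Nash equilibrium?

36.27

∂u_i/∂c_i = α_i − 1, so village i contributes w_i if α_i > 1, else 0.
α_i > 1 for i ∈ {1, 3, 4}; NE contributions (10, 0, 4, 6), G = 20.
W^NE = Σw_i − G^NE + (Σα_i)·G^NE = 29 + 4.03·20 = 109.6.
Planner: ∂(Σu_j)/∂c_i = Σα_j − 1 = 4.03 > 0, so everyone contributes w_i; G^SO = 29, W^SO = 29 + 4.03·29 = 145.87.
Deadweight loss = 36.27.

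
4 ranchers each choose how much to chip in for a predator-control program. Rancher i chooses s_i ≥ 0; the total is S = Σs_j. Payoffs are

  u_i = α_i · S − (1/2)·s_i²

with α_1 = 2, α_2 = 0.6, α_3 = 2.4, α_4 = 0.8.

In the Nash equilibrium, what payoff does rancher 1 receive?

Rancher i's FOC: ∂u_i/∂s_i = α_i − s_i = 0, so s_i* = α_i.
NE contributions = (2, 0.6, 2.4, 0.8); S = 5.8.
u_1 = α_1·S − ½·(s_1)² = 2·5.8 − ½·2² = 9.6.

9.6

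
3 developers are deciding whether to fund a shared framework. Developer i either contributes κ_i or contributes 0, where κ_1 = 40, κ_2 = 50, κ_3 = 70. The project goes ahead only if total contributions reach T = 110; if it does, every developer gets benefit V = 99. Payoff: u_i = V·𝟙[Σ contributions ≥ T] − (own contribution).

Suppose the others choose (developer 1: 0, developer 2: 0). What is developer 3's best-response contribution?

Others' total = 0. Even contributing 70 gives 70 < 110: no benefit either way.
Best response: 0.

0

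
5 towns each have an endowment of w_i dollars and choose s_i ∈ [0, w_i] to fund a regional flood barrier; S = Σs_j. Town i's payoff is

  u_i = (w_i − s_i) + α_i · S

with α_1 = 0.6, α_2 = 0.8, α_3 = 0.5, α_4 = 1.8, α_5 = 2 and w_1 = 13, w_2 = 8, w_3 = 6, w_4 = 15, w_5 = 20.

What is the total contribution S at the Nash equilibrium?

∂u_i/∂s_i = α_i − 1, so town i contributes w_i if α_i > 1, else 0.
α_i > 1 for i ∈ {4, 5}; NE contributions (0, 0, 0, 15, 20), S = 35.

35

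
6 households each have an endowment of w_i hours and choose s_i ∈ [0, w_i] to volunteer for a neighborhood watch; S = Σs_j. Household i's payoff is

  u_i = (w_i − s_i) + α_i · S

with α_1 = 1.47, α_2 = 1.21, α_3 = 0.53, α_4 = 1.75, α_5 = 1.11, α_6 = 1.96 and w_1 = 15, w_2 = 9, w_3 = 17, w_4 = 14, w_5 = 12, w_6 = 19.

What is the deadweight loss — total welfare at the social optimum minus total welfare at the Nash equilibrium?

119.51

∂u_i/∂s_i = α_i − 1, so household i contributes w_i if α_i > 1, else 0.
α_i > 1 for i ∈ {1, 2, 4, 5, 6}; NE contributions (15, 9, 0, 14, 12, 19), S = 69.
W^NE = Σw_i − S^NE + (Σα_i)·S^NE = 86 + 7.03·69 = 571.07.
Planner: ∂(Σu_j)/∂s_i = Σα_j − 1 = 7.03 > 0, so everyone contributes w_i; S^SO = 86, W^SO = 86 + 7.03·86 = 690.58.
Deadweight loss = 119.51.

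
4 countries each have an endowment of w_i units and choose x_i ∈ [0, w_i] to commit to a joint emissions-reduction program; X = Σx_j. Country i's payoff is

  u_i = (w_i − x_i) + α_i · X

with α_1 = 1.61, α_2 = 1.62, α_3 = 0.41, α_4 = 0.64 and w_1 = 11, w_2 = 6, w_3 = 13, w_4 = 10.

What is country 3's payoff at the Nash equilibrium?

∂u_i/∂x_i = α_i − 1, so country i contributes w_i if α_i > 1, else 0.
α_i > 1 for i ∈ {1, 2}; NE contributions (11, 6, 0, 0), X = 17.
u_3 = (13 − 0) + 0.41·17 = 19.97.

19.97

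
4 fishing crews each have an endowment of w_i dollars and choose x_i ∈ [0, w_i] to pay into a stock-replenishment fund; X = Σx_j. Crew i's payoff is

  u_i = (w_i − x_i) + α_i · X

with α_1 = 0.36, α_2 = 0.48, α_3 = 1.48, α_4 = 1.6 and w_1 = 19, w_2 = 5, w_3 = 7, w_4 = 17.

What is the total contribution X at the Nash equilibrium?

24

∂u_i/∂x_i = α_i − 1, so crew i contributes w_i if α_i > 1, else 0.
α_i > 1 for i ∈ {3, 4}; NE contributions (0, 0, 7, 17), X = 24.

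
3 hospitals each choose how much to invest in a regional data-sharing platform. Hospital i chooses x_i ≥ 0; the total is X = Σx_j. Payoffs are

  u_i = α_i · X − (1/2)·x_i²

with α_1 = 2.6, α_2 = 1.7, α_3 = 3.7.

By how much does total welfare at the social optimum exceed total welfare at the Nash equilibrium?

43.67

Hospital i's FOC: ∂u_i/∂x_i = α_i − x_i = 0, so x_i* = α_i.
NE contributions = (2.6, 1.7, 3.7); X = 8.
W^NE = (Σα)·X − ½Σα_i² = 8² − ½·23.34 = 52.33.
Planner sets x_i = Σα_j = 8 for every i, so X^SO = 3·8 = 24.
W^SO = (Σα)·X^SO − ½·3·(Σα)² = (3/2)·8² = 96.
Deadweight loss = W^SO − W^NE = 43.67.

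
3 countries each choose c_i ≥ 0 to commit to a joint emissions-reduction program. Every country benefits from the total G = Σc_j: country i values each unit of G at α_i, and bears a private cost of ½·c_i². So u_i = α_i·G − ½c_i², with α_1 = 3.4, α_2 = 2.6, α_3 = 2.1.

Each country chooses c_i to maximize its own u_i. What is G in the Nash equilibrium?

8.1

Country i's FOC: ∂u_i/∂c_i = α_i − c_i = 0, so c_i* = α_i.
NE contributions = (3.4, 2.6, 2.1); G = 8.1.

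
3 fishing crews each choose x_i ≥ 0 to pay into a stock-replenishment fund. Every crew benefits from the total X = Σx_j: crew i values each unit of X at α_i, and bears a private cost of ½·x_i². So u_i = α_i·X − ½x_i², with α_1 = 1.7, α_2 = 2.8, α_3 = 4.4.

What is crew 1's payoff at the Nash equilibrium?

13.685

Crew i's FOC: ∂u_i/∂x_i = α_i − x_i = 0, so x_i* = α_i.
NE contributions = (1.7, 2.8, 4.4); X = 8.9.
u_1 = α_1·X − ½·(x_1)² = 1.7·8.9 − ½·1.7² = 13.685.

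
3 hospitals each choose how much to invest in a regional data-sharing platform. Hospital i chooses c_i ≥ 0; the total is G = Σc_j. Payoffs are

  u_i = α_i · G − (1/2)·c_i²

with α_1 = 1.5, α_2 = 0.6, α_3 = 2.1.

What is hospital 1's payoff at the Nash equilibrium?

5.175

Hospital i's FOC: ∂u_i/∂c_i = α_i − c_i = 0, so c_i* = α_i.
NE contributions = (1.5, 0.6, 2.1); G = 4.2.
u_1 = α_1·G − ½·(c_1)² = 1.5·4.2 − ½·1.5² = 5.175.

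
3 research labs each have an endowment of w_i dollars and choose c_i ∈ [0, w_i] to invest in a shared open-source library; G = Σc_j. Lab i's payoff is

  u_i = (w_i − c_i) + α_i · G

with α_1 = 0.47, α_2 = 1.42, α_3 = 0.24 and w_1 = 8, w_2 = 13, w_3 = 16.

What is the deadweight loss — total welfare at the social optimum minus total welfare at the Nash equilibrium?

27.12

∂u_i/∂c_i = α_i − 1, so lab i contributes w_i if α_i > 1, else 0.
α_i > 1 for i ∈ {2}; NE contributions (0, 13, 0), G = 13.
W^NE = Σw_i − G^NE + (Σα_i)·G^NE = 37 + 1.13·13 = 51.69.
Planner: ∂(Σu_j)/∂c_i = Σα_j − 1 = 1.13 > 0, so everyone contributes w_i; G^SO = 37, W^SO = 37 + 1.13·37 = 78.81.
Deadweight loss = 27.12.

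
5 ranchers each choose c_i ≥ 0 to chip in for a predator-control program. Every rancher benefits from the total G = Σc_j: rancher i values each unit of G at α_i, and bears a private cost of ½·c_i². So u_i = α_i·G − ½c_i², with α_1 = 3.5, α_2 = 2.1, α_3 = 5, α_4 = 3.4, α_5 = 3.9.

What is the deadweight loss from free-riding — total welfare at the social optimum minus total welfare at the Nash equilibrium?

Rancher i's FOC: ∂u_i/∂c_i = α_i − c_i = 0, so c_i* = α_i.
NE contributions = (3.5, 2.1, 5, 3.4, 3.9); G = 17.9.
W^NE = (Σα)·G − ½Σα_i² = 17.9² − ½·68.43 = 286.195.
Planner sets c_i = Σα_j = 17.9 for every i, so G^SO = 5·17.9 = 89.5.
W^SO = (Σα)·G^SO − ½·5·(Σα)² = (5/2)·17.9² = 801.025.
Deadweight loss = W^SO − W^NE = 514.83.

514.83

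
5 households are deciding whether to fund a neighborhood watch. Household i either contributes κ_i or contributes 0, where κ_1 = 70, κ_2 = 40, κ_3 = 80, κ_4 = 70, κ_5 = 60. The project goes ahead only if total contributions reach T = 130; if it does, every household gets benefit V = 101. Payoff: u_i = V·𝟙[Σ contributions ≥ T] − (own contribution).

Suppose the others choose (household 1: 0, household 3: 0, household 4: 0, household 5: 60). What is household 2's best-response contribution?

Others' total = 60. Even contributing 40 gives 100 < 130: no benefit either way.
Best response: 0.

0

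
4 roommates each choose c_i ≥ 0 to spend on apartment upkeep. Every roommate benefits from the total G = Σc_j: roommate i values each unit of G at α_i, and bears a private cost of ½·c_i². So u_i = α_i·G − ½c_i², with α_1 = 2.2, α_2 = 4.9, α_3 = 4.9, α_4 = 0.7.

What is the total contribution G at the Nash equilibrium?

12.7

Roommate i's FOC: ∂u_i/∂c_i = α_i − c_i = 0, so c_i* = α_i.
NE contributions = (2.2, 4.9, 4.9, 0.7); G = 12.7.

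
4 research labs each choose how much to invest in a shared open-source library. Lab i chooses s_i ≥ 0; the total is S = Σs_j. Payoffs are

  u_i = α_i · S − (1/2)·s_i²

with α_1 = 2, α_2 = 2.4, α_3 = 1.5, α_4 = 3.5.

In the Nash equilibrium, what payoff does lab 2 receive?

Lab i's FOC: ∂u_i/∂s_i = α_i − s_i = 0, so s_i* = α_i.
NE contributions = (2, 2.4, 1.5, 3.5); S = 9.4.
u_2 = α_2·S − ½·(s_2)² = 2.4·9.4 − ½·2.4² = 19.68.

19.68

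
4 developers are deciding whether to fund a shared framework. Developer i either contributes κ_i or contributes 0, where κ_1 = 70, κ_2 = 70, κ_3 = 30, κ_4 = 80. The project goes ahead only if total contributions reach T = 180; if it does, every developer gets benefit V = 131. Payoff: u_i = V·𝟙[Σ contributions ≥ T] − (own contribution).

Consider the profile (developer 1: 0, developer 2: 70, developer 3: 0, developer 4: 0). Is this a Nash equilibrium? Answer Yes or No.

No

Total = 70 < 180: not provided.
Developer 1 (pledges 0, payoff 0): pledging 70 → total 140, payoff -70. No gain.
Developer 2 (pledges 70, payoff -70): dropping to 0 → total 0, payoff 0. Profitable deviation.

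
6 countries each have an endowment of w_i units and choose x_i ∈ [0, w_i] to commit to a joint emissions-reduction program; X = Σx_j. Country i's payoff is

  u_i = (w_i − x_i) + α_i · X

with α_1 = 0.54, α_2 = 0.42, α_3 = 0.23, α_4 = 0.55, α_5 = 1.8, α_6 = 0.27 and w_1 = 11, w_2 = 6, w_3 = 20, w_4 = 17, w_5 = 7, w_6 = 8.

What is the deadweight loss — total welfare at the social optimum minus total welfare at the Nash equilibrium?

174.22

∂u_i/∂x_i = α_i − 1, so country i contributes w_i if α_i > 1, else 0.
α_i > 1 for i ∈ {5}; NE contributions (0, 0, 0, 0, 7, 0), X = 7.
W^NE = Σw_i − X^NE + (Σα_i)·X^NE = 69 + 2.81·7 = 88.67.
Planner: ∂(Σu_j)/∂x_i = Σα_j − 1 = 2.81 > 0, so everyone contributes w_i; X^SO = 69, W^SO = 69 + 2.81·69 = 262.89.
Deadweight loss = 174.22.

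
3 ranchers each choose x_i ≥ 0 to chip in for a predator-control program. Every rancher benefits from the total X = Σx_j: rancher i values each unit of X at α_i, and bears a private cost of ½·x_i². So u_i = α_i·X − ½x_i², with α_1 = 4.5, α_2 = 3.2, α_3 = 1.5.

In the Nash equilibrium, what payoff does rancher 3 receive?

Rancher i's FOC: ∂u_i/∂x_i = α_i − x_i = 0, so x_i* = α_i.
NE contributions = (4.5, 3.2, 1.5); X = 9.2.
u_3 = α_3·X − ½·(x_3)² = 1.5·9.2 − ½·1.5² = 12.675.

12.675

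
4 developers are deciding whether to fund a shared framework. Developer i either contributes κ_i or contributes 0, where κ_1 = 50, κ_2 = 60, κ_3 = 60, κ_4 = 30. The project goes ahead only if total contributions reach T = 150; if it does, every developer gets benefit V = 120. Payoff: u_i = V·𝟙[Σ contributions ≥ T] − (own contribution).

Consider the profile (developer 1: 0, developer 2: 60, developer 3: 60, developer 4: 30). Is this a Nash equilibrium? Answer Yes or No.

Yes

Total = 150 ≥ 150: provided.
Developer 1 (pledges 0, payoff 120): pledging 50 → total 200, payoff 70. No gain.
Developer 2 (pledges 60, payoff 60): dropping to 0 → total 90, payoff 0. No gain.
Developer 3 (pledges 60, payoff 60): dropping to 0 → total 90, payoff 0. No gain.
Developer 4 (pledges 30, payoff 90): dropping to 0 → total 120, payoff 0. No gain.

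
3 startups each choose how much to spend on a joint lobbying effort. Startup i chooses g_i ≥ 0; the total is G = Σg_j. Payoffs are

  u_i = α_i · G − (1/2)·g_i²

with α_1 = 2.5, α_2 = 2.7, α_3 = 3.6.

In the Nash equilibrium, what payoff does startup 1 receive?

18.875

Startup i's FOC: ∂u_i/∂g_i = α_i − g_i = 0, so g_i* = α_i.
NE contributions = (2.5, 2.7, 3.6); G = 8.8.
u_1 = α_1·G − ½·(g_1)² = 2.5·8.8 − ½·2.5² = 18.875.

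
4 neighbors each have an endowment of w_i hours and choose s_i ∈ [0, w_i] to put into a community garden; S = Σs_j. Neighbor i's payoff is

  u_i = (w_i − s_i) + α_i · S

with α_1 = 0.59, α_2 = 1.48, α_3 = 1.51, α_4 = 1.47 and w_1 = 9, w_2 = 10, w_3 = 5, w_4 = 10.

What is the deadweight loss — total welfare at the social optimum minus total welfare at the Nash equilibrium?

36.45

∂u_i/∂s_i = α_i − 1, so neighbor i contributes w_i if α_i > 1, else 0.
α_i > 1 for i ∈ {2, 3, 4}; NE contributions (0, 10, 5, 10), S = 25.
W^NE = Σw_i − S^NE + (Σα_i)·S^NE = 34 + 4.05·25 = 135.25.
Planner: ∂(Σu_j)/∂s_i = Σα_j − 1 = 4.05 > 0, so everyone contributes w_i; S^SO = 34, W^SO = 34 + 4.05·34 = 171.7.
Deadweight loss = 36.45.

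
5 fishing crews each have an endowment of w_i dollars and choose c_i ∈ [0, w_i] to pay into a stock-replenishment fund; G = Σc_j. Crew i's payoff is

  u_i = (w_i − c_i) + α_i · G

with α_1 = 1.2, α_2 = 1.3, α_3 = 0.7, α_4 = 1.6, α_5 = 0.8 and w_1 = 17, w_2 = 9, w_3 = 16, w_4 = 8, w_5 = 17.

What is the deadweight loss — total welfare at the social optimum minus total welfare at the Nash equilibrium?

151.8

∂u_i/∂c_i = α_i − 1, so crew i contributes w_i if α_i > 1, else 0.
α_i > 1 for i ∈ {1, 2, 4}; NE contributions (17, 9, 0, 8, 0), G = 34.
W^NE = Σw_i − G^NE + (Σα_i)·G^NE = 67 + 4.6·34 = 223.4.
Planner: ∂(Σu_j)/∂c_i = Σα_j − 1 = 4.6 > 0, so everyone contributes w_i; G^SO = 67, W^SO = 67 + 4.6·67 = 375.2.
Deadweight loss = 151.8.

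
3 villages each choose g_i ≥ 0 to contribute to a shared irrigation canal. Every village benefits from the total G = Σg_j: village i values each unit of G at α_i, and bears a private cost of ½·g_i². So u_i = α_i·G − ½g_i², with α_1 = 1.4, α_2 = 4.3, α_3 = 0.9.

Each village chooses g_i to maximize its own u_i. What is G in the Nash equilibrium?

6.6

Village i's FOC: ∂u_i/∂g_i = α_i − g_i = 0, so g_i* = α_i.
NE contributions = (1.4, 4.3, 0.9); G = 6.6.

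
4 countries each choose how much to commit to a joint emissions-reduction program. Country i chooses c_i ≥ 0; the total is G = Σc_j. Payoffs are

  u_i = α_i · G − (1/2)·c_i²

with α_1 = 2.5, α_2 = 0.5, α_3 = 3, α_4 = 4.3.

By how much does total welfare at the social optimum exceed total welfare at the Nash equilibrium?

Country i's FOC: ∂u_i/∂c_i = α_i − c_i = 0, so c_i* = α_i.
NE contributions = (2.5, 0.5, 3, 4.3); G = 10.3.
W^NE = (Σα)·G − ½Σα_i² = 10.3² − ½·33.99 = 89.095.
Planner sets c_i = Σα_j = 10.3 for every i, so G^SO = 4·10.3 = 41.2.
W^SO = (Σα)·G^SO − ½·4·(Σα)² = (4/2)·10.3² = 212.18.
Deadweight loss = W^SO − W^NE = 123.085.

123.085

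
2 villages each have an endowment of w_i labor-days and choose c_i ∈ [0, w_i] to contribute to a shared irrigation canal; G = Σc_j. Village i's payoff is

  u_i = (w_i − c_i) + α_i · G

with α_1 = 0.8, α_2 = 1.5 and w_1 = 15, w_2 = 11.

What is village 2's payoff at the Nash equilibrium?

∂u_i/∂c_i = α_i − 1, so village i contributes w_i if α_i > 1, else 0.
α_i > 1 for i ∈ {2}; NE contributions (0, 11), G = 11.
u_2 = (11 − 11) + 1.5·11 = 16.5.

16.5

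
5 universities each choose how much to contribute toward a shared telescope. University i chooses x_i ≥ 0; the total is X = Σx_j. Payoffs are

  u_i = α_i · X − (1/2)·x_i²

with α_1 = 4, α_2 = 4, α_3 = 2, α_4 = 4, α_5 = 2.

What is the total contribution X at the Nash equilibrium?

University i's FOC: ∂u_i/∂x_i = α_i − x_i = 0, so x_i* = α_i.
NE contributions = (4, 4, 2, 4, 2); X = 16.

16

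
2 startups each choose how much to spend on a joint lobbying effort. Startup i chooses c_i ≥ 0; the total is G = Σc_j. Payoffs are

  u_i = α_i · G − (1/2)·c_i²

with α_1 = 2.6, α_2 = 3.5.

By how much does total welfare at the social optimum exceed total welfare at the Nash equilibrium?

9.505

Startup i's FOC: ∂u_i/∂c_i = α_i − c_i = 0, so c_i* = α_i.
NE contributions = (2.6, 3.5); G = 6.1.
W^NE = (Σα)·G − ½Σα_i² = 6.1² − ½·19.01 = 27.705.
Planner sets c_i = Σα_j = 6.1 for every i, so G^SO = 2·6.1 = 12.2.
W^SO = (Σα)·G^SO − ½·2·(Σα)² = (2/2)·6.1² = 37.21.
Deadweight loss = W^SO − W^NE = 9.505.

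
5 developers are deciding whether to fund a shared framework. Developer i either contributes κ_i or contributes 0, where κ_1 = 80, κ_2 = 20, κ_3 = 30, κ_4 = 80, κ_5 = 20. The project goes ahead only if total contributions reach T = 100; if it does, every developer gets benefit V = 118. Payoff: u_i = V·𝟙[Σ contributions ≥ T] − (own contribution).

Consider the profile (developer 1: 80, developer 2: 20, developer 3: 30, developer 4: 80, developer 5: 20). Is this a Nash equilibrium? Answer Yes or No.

No

Total = 230 ≥ 100: provided.
Developer 1 (pledges 80, payoff 38): dropping to 0 → total 150, payoff 118. Profitable deviation.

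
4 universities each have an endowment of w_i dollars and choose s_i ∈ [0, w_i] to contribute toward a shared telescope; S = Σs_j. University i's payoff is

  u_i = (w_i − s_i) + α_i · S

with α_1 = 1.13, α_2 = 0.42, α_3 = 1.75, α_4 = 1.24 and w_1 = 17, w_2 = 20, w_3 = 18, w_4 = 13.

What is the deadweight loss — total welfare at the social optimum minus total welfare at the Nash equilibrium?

∂u_i/∂s_i = α_i − 1, so university i contributes w_i if α_i > 1, else 0.
α_i > 1 for i ∈ {1, 3, 4}; NE contributions (17, 0, 18, 13), S = 48.
W^NE = Σw_i − S^NE + (Σα_i)·S^NE = 68 + 3.54·48 = 237.92.
Planner: ∂(Σu_j)/∂s_i = Σα_j − 1 = 3.54 > 0, so everyone contributes w_i; S^SO = 68, W^SO = 68 + 3.54·68 = 308.72.
Deadweight loss = 70.8.

70.8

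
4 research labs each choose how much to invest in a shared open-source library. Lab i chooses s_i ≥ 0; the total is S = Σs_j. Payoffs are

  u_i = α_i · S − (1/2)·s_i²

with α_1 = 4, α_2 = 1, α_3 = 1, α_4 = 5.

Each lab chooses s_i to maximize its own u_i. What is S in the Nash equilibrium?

Lab i's FOC: ∂u_i/∂s_i = α_i − s_i = 0, so s_i* = α_i.
NE contributions = (4, 1, 1, 5); S = 11.

11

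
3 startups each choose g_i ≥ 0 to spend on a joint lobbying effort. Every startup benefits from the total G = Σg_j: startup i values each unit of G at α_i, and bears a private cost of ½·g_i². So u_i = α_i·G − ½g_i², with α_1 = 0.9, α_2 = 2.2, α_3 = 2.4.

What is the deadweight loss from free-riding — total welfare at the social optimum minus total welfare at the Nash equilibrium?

Startup i's FOC: ∂u_i/∂g_i = α_i − g_i = 0, so g_i* = α_i.
NE contributions = (0.9, 2.2, 2.4); G = 5.5.
W^NE = (Σα)·G − ½Σα_i² = 5.5² − ½·11.41 = 24.545.
Planner sets g_i = Σα_j = 5.5 for every i, so G^SO = 3·5.5 = 16.5.
W^SO = (Σα)·G^SO − ½·3·(Σα)² = (3/2)·5.5² = 45.375.
Deadweight loss = W^SO − W^NE = 20.83.

20.83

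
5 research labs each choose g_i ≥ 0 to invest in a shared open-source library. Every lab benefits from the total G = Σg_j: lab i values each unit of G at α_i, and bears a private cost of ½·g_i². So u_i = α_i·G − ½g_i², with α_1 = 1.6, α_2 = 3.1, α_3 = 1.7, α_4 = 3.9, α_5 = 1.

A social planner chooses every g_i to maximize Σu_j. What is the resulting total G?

56.5

Planner FOC: ∂(Σu_j)/∂g_i = (Σα_j) − g_i = 0, so g_i^SO = Σα_j = 11.3 for every i; G^SO = 56.5.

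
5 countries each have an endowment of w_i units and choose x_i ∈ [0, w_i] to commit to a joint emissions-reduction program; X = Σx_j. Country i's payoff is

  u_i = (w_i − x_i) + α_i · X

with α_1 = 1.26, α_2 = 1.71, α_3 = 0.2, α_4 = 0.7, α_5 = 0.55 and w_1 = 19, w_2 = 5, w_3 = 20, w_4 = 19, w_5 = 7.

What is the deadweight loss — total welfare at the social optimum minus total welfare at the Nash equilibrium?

∂u_i/∂x_i = α_i − 1, so country i contributes w_i if α_i > 1, else 0.
α_i > 1 for i ∈ {1, 2}; NE contributions (19, 5, 0, 0, 0), X = 24.
W^NE = Σw_i − X^NE + (Σα_i)·X^NE = 70 + 3.42·24 = 152.08.
Planner: ∂(Σu_j)/∂x_i = Σα_j − 1 = 3.42 > 0, so everyone contributes w_i; X^SO = 70, W^SO = 70 + 3.42·70 = 309.4.
Deadweight loss = 157.32.

157.32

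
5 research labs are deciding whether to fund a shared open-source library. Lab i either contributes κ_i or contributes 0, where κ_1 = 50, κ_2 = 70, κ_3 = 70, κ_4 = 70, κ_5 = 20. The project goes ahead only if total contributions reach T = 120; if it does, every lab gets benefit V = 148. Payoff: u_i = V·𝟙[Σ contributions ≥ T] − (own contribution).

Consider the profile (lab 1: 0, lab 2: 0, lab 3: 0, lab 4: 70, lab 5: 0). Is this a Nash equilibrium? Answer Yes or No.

No

Total = 70 < 120: not provided.
Lab 1 (pledges 0, payoff 0): pledging 50 → total 120, payoff 98. Profitable deviation.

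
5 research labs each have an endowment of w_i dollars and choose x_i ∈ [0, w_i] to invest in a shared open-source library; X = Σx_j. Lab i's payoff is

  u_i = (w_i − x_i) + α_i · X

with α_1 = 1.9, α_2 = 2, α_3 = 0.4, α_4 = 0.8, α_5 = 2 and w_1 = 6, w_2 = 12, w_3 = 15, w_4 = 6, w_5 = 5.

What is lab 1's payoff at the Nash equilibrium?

43.7

∂u_i/∂x_i = α_i − 1, so lab i contributes w_i if α_i > 1, else 0.
α_i > 1 for i ∈ {1, 2, 5}; NE contributions (6, 12, 0, 0, 5), X = 23.
u_1 = (6 − 6) + 1.9·23 = 43.7.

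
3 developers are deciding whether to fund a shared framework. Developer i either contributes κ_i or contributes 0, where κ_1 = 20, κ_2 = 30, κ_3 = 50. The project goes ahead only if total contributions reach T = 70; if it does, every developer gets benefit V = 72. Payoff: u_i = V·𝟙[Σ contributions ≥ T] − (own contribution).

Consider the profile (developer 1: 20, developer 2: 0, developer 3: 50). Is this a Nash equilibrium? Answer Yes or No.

Yes

Total = 70 ≥ 70: provided.
Developer 1 (pledges 20, payoff 52): dropping to 0 → total 50, payoff 0. No gain.
Developer 2 (pledges 0, payoff 72): pledging 30 → total 100, payoff 42. No gain.
Developer 3 (pledges 50, payoff 22): dropping to 0 → total 20, payoff 0. No gain.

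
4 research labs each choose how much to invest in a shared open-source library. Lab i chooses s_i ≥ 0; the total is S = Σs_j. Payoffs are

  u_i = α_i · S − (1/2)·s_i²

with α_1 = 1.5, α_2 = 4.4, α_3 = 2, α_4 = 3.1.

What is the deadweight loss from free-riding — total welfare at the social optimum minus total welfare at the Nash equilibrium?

Lab i's FOC: ∂u_i/∂s_i = α_i − s_i = 0, so s_i* = α_i.
NE contributions = (1.5, 4.4, 2, 3.1); S = 11.
W^NE = (Σα)·S − ½Σα_i² = 11² − ½·35.22 = 103.39.
Planner sets s_i = Σα_j = 11 for every i, so S^SO = 4·11 = 44.
W^SO = (Σα)·S^SO − ½·4·(Σα)² = (4/2)·11² = 242.
Deadweight loss = W^SO − W^NE = 138.61.

138.61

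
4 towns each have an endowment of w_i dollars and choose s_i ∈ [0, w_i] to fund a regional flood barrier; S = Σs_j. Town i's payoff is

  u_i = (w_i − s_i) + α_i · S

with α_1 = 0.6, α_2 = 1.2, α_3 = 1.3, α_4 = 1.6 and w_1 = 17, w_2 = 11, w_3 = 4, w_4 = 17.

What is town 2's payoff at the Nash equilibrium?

38.4

∂u_i/∂s_i = α_i − 1, so town i contributes w_i if α_i > 1, else 0.
α_i > 1 for i ∈ {2, 3, 4}; NE contributions (0, 11, 4, 17), S = 32.
u_2 = (11 − 11) + 1.2·32 = 38.4.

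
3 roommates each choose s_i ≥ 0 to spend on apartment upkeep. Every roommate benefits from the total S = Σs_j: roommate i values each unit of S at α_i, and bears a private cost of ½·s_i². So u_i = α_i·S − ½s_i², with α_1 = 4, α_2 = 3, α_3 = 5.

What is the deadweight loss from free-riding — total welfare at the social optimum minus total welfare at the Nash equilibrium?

Roommate i's FOC: ∂u_i/∂s_i = α_i − s_i = 0, so s_i* = α_i.
NE contributions = (4, 3, 5); S = 12.
W^NE = (Σα)·S − ½Σα_i² = 12² − ½·50 = 119.
Planner sets s_i = Σα_j = 12 for every i, so S^SO = 3·12 = 36.
W^SO = (Σα)·S^SO − ½·3·(Σα)² = (3/2)·12² = 216.
Deadweight loss = W^SO − W^NE = 97.

97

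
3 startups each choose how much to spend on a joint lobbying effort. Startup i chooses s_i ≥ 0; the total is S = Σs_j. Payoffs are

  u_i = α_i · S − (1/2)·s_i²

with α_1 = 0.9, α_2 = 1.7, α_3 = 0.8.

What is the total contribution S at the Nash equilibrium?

3.4

Startup i's FOC: ∂u_i/∂s_i = α_i − s_i = 0, so s_i* = α_i.
NE contributions = (0.9, 1.7, 0.8); S = 3.4.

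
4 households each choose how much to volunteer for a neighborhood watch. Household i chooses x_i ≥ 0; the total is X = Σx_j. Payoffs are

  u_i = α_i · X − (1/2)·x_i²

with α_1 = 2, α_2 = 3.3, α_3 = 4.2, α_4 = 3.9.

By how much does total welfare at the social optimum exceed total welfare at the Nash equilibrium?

203.43

Household i's FOC: ∂u_i/∂x_i = α_i − x_i = 0, so x_i* = α_i.
NE contributions = (2, 3.3, 4.2, 3.9); X = 13.4.
W^NE = (Σα)·X − ½Σα_i² = 13.4² − ½·47.74 = 155.69.
Planner sets x_i = Σα_j = 13.4 for every i, so X^SO = 4·13.4 = 53.6.
W^SO = (Σα)·X^SO − ½·4·(Σα)² = (4/2)·13.4² = 359.12.
Deadweight loss = W^SO − W^NE = 203.43.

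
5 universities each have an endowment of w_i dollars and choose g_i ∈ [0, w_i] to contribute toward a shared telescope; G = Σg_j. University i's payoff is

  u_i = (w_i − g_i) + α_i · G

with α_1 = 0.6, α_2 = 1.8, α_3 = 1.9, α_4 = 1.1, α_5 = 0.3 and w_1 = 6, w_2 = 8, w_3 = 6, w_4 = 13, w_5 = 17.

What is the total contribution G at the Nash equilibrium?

27

∂u_i/∂g_i = α_i − 1, so university i contributes w_i if α_i > 1, else 0.
α_i > 1 for i ∈ {2, 3, 4}; NE contributions (0, 8, 6, 13, 0), G = 27.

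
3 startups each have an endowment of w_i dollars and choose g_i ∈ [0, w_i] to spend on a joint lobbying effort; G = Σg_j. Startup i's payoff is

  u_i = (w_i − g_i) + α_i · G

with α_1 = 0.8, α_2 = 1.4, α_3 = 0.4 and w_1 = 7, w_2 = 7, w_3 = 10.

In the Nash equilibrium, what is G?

7

∂u_i/∂g_i = α_i − 1, so startup i contributes w_i if α_i > 1, else 0.
α_i > 1 for i ∈ {2}; NE contributions (0, 7, 0), G = 7.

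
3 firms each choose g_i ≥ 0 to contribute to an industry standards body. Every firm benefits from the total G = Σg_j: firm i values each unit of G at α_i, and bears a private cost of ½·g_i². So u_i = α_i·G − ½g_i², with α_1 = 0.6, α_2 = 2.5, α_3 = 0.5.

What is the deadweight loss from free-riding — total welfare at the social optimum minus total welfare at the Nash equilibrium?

Firm i's FOC: ∂u_i/∂g_i = α_i − g_i = 0, so g_i* = α_i.
NE contributions = (0.6, 2.5, 0.5); G = 3.6.
W^NE = (Σα)·G − ½Σα_i² = 3.6² − ½·6.86 = 9.53.
Planner sets g_i = Σα_j = 3.6 for every i, so G^SO = 3·3.6 = 10.8.
W^SO = (Σα)·G^SO − ½·3·(Σα)² = (3/2)·3.6² = 19.44.
Deadweight loss = W^SO − W^NE = 9.91.

9.91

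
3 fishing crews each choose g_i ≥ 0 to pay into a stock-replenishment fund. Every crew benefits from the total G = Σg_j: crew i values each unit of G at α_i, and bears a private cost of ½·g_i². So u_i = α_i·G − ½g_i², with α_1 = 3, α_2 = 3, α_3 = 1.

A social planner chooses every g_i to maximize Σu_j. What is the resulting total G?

21

Planner FOC: ∂(Σu_j)/∂g_i = (Σα_j) − g_i = 0, so g_i^SO = Σα_j = 7 for every i; G^SO = 21.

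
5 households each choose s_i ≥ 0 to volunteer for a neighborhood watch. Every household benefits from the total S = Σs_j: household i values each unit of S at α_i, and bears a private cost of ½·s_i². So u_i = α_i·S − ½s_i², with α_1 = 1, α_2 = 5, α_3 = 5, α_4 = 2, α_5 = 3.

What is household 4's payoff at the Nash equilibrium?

Household i's FOC: ∂u_i/∂s_i = α_i − s_i = 0, so s_i* = α_i.
NE contributions = (1, 5, 5, 2, 3); S = 16.
u_4 = α_4·S − ½·(s_4)² = 2·16 − ½·2² = 30.

30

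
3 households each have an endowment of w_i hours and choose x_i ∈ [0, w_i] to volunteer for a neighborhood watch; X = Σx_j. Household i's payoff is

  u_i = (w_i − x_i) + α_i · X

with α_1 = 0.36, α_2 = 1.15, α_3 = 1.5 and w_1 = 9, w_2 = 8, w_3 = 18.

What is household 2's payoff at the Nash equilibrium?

29.9

∂u_i/∂x_i = α_i − 1, so household i contributes w_i if α_i > 1, else 0.
α_i > 1 for i ∈ {2, 3}; NE contributions (0, 8, 18), X = 26.
u_2 = (8 − 8) + 1.15·26 = 29.9.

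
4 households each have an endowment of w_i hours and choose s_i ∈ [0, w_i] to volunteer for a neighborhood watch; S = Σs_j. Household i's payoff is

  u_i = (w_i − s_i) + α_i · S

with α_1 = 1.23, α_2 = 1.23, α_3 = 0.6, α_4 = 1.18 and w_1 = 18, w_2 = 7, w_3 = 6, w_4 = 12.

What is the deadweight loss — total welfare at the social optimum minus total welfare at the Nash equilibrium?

∂u_i/∂s_i = α_i − 1, so household i contributes w_i if α_i > 1, else 0.
α_i > 1 for i ∈ {1, 2, 4}; NE contributions (18, 7, 0, 12), S = 37.
W^NE = Σw_i − S^NE + (Σα_i)·S^NE = 43 + 3.24·37 = 162.88.
Planner: ∂(Σu_j)/∂s_i = Σα_j − 1 = 3.24 > 0, so everyone contributes w_i; S^SO = 43, W^SO = 43 + 3.24·43 = 182.32.
Deadweight loss = 19.44.

19.44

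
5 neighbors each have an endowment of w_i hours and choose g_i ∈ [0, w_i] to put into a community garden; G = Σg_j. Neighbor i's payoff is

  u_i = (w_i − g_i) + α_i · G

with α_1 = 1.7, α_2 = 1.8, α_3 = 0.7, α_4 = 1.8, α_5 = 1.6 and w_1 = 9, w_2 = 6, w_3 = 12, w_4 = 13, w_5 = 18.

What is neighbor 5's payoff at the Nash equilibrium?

∂u_i/∂g_i = α_i − 1, so neighbor i contributes w_i if α_i > 1, else 0.
α_i > 1 for i ∈ {1, 2, 4, 5}; NE contributions (9, 6, 0, 13, 18), G = 46.
u_5 = (18 − 18) + 1.6·46 = 73.6.

73.6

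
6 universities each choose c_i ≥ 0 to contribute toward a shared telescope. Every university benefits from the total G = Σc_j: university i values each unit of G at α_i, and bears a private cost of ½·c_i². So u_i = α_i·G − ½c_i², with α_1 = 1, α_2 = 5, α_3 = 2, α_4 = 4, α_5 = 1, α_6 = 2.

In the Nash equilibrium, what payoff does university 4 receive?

52

University i's FOC: ∂u_i/∂c_i = α_i − c_i = 0, so c_i* = α_i.
NE contributions = (1, 5, 2, 4, 1, 2); G = 15.
u_4 = α_4·G − ½·(c_4)² = 4·15 − ½·4² = 52.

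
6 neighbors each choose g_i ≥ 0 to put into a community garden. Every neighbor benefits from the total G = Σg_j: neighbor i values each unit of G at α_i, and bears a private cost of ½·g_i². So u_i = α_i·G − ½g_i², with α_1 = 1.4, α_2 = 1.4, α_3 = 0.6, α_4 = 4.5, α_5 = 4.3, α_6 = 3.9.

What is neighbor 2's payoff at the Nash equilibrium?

Neighbor i's FOC: ∂u_i/∂g_i = α_i − g_i = 0, so g_i* = α_i.
NE contributions = (1.4, 1.4, 0.6, 4.5, 4.3, 3.9); G = 16.1.
u_2 = α_2·G − ½·(g_2)² = 1.4·16.1 − ½·1.4² = 21.56.

21.56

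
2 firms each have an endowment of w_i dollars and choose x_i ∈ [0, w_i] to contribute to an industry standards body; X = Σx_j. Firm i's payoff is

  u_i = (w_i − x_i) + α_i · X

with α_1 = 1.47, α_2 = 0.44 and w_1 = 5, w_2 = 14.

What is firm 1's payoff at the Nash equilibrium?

7.35

∂u_i/∂x_i = α_i − 1, so firm i contributes w_i if α_i > 1, else 0.
α_i > 1 for i ∈ {1}; NE contributions (5, 0), X = 5.
u_1 = (5 − 5) + 1.47·5 = 7.35.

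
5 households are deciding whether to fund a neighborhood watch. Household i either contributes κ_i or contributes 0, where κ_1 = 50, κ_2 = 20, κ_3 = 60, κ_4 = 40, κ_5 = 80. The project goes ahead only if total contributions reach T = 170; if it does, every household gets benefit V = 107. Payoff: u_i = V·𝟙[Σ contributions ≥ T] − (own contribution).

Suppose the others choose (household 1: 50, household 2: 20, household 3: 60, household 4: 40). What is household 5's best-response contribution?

0

Others' total = 170 ≥ 170; contributing adds cost 80 for no extra benefit.
Best response: 0.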